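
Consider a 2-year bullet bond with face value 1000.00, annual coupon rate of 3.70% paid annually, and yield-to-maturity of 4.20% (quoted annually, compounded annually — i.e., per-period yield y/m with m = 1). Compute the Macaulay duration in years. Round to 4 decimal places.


Coupon per period c = face * coupon_rate / m = 37.000000
Periods per year m = 1; per-period yield y/m = 0.042000
Number of cashflows N = 2
Cashflows (t years, CF_t, discount factor 1/(1+y/m)^(m*t), PV):
  t = 1.0000: CF_t = 37.000000, DF = 0.959693, PV = 35.508637
  t = 2.0000: CF_t = 1037.000000, DF = 0.921010, PV = 955.087846
Price P = sum_t PV_t = 990.596483
Macaulay numerator sum_t t * PV_t:
  t * PV_t at t = 1.0000: 35.508637
  t * PV_t at t = 2.0000: 1910.175692
Macaulay duration D = (sum_t t * PV_t) / P = 1945.684329 / 990.596483 = 1.964154

Answer: Macaulay duration = 1.9642 years


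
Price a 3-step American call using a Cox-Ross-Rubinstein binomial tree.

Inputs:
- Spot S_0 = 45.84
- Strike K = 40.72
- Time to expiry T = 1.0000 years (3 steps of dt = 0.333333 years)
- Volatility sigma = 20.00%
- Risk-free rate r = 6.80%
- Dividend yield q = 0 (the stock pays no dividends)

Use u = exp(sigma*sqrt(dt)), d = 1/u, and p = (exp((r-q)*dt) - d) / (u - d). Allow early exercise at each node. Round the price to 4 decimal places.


Answer: Price = V(0,0) = 8.4126

Derivation:
dt = T/N = 0.333333
u = exp(sigma*sqrt(dt)) = 1.122401; d = 1/u = 0.890947
p = (exp((r-q)*dt) - d) / (u - d) = 0.570215
Discount per step: exp(-r*dt) = 0.977588
Stock lattice S(k, i) with i counting down-moves:
  k=0: S(0,0) = 45.8400
  k=1: S(1,0) = 51.4509; S(1,1) = 40.8410
  k=2: S(2,0) = 57.7485; S(2,1) = 45.8400; S(2,2) = 36.3872
  k=3: S(3,0) = 64.8170; S(3,1) = 51.4509; S(3,2) = 40.8410; S(3,3) = 32.4191
Terminal payoffs V(N, i) = max(S_T - K, 0):
  V(3,0) = 24.096956; V(3,1) = 10.730857; V(3,2) = 0.121022; V(3,3) = 0.000000
Backward induction: V(k, i) = exp(-r*dt) * [p * V(k+1, i) + (1-p) * V(k+1, i+1)]; then take max(V_cont, immediate exercise) for American.
  V(2,0) = exp(-r*dt) * [p*24.096956 + (1-p)*10.730857] = 17.941093; exercise = 17.028489; V(2,0) = max -> 17.941093
  V(2,1) = exp(-r*dt) * [p*10.730857 + (1-p)*0.121022] = 6.032605; exercise = 5.120000; V(2,1) = max -> 6.032605
  V(2,2) = exp(-r*dt) * [p*0.121022 + (1-p)*0.000000] = 0.067462; exercise = 0.000000; V(2,2) = max -> 0.067462
  V(1,0) = exp(-r*dt) * [p*17.941093 + (1-p)*6.032605] = 12.535614; exercise = 10.730857; V(1,0) = max -> 12.535614
  V(1,1) = exp(-r*dt) * [p*6.032605 + (1-p)*0.067462] = 3.391130; exercise = 0.121022; V(1,1) = max -> 3.391130
  V(0,0) = exp(-r*dt) * [p*12.535614 + (1-p)*3.391130] = 8.412586; exercise = 5.120000; V(0,0) = max -> 8.412586


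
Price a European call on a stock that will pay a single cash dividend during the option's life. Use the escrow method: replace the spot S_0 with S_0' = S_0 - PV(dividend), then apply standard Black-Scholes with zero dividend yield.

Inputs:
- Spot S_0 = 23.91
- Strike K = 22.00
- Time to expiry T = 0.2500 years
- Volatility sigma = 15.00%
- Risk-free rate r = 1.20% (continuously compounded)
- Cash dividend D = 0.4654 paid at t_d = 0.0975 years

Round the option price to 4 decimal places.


PV(D) = D * exp(-r * t_d) = 0.4654 * 0.99883068 = 0.46485580
S_0' = S_0 - PV(D) = 23.9100 - 0.46485580 = 23.44514420
d1 = (ln(S_0'/K) + (r + sigma^2/2)*T) / (sigma*sqrt(T)) = 0.92577933
d2 = d1 - sigma*sqrt(T) = 0.85077933
exp(-rT) = 0.99700450
N(d1) = 0.82271966; N(d2) = 0.80255403
C = S_0' * N(d1) - K * exp(-rT) * N(d2) = 23.44514420 * 0.82271966 - 22.0000 * 0.99700450 * 0.80255403 = 1.6855

Answer: Price = 1.6855


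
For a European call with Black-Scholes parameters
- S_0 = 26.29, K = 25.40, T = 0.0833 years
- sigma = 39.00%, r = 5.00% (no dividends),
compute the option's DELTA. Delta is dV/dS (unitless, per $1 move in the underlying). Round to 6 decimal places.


d1 = 0.3992458855; d2 = 0.2866851020
phi(d1) = 0.3683811394; exp(-qT) = 1.0000000000; exp(-rT) = 0.9958436616
N(d1) = 0.6551439819
Delta = exp(-qT) * N(d1) = 1.0000000000 * 0.6551439819 = 0.655144

Answer: Delta = 0.655144


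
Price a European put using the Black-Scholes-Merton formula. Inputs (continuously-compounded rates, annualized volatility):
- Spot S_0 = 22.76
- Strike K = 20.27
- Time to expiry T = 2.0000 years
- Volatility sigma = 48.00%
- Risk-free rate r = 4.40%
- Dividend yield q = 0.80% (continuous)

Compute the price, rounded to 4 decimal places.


d1 = (ln(S/K) + (r - q + 0.5*sigma^2) * T) / (sigma * sqrt(T)) = 0.61615907
d2 = d1 - sigma * sqrt(T) = -0.06266344
exp(-rT) = 0.91576088; exp(-qT) = 0.98412732
P = K * exp(-rT) * N(-d2) - S_0 * exp(-qT) * N(-d1)
N(-d1) = 0.26889477; N(-d2) = 0.52498274
P = 20.2700 * 0.91576088 * 0.52498274 - 22.7600 * 0.98412732 * 0.26889477 = 3.7221

Answer: Price = 3.7221


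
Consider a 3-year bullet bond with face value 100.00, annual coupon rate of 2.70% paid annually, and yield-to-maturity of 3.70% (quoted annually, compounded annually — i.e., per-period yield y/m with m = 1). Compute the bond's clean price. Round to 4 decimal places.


Coupon per period c = face * coupon_rate / m = 2.700000
Periods per year m = 1; per-period yield y/m = 0.037000
Number of cashflows N = 3
Cashflows (t years, CF_t, discount factor 1/(1+y/m)^(m*t), PV):
  t = 1.0000: CF_t = 2.700000, DF = 0.964320, PV = 2.603664
  t = 2.0000: CF_t = 2.700000, DF = 0.929913, PV = 2.510766
  t = 3.0000: CF_t = 102.700000, DF = 0.896734, PV = 92.094602
Price P = sum_t PV_t = 97.209032

Answer: Price = 97.2090


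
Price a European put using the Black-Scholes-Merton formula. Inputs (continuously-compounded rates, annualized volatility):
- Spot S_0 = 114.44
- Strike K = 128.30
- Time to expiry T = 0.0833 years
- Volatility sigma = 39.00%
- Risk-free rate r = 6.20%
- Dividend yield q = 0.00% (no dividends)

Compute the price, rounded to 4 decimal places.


d1 = (ln(S/K) + (r - q + 0.5*sigma^2) * T) / (sigma * sqrt(T)) = -0.91347124
d2 = d1 - sigma * sqrt(T) = -1.02603202
exp(-rT) = 0.99484871; exp(-qT) = 1.00000000
P = K * exp(-rT) * N(-d2) - S_0 * exp(-qT) * N(-d1)
N(-d1) = 0.81950262; N(-d2) = 0.84756175
P = 128.3000 * 0.99484871 * 0.84756175 - 114.4400 * 1.00000000 * 0.81950262 = 14.3981

Answer: Price = 14.3981


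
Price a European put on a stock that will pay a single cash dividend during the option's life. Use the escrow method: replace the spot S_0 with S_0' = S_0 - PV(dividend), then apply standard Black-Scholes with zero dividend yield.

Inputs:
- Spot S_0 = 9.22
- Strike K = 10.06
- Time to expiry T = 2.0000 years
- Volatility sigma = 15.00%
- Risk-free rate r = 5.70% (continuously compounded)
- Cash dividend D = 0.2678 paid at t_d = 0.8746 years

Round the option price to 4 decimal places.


PV(D) = D * exp(-r * t_d) = 0.2678 * 0.95137003 = 0.25477689
S_0' = S_0 - PV(D) = 9.2200 - 0.25477689 = 8.96522311
d1 = (ln(S_0'/K) + (r + sigma^2/2)*T) / (sigma*sqrt(T)) = 0.10034236
d2 = d1 - sigma*sqrt(T) = -0.11178968
exp(-rT) = 0.89225796
N(-d1) = 0.46003627; N(-d2) = 0.54450491
P = K * exp(-rT) * N(-d2) - S_0' * N(-d1) = 10.0600 * 0.89225796 * 0.54450491 - 8.96522311 * 0.46003627 = 0.7632

Answer: Price = 0.7632


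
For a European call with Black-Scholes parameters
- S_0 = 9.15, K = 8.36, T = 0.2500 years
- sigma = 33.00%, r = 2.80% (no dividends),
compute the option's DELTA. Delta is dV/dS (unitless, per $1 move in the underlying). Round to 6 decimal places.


Answer: Delta = 0.749262

Derivation:
d1 = 0.6721694072; d2 = 0.5071694072
phi(d1) = 0.3182734407; exp(-qT) = 1.0000000000; exp(-rT) = 0.9930244429
N(d1) = 0.7492620727
Delta = exp(-qT) * N(d1) = 1.0000000000 * 0.7492620727 = 0.749262


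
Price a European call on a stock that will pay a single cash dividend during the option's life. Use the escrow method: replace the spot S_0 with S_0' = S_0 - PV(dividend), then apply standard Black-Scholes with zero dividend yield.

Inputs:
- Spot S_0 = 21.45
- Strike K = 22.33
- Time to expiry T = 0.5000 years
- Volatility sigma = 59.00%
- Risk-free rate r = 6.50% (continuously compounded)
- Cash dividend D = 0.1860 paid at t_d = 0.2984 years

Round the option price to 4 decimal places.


Answer: Price = 3.3714

Derivation:
PV(D) = D * exp(-r * t_d) = 0.1860 * 0.98079089 = 0.18242711
S_0' = S_0 - PV(D) = 21.4500 - 0.18242711 = 21.26757289
d1 = (ln(S_0'/K) + (r + sigma^2/2)*T) / (sigma*sqrt(T)) = 0.16965157
d2 = d1 - sigma*sqrt(T) = -0.24754143
exp(-rT) = 0.96802245
N(d1) = 0.56735792; N(d2) = 0.40224462
C = S_0' * N(d1) - K * exp(-rT) * N(d2) = 21.26757289 * 0.56735792 - 22.3300 * 0.96802245 * 0.40224462 = 3.3714


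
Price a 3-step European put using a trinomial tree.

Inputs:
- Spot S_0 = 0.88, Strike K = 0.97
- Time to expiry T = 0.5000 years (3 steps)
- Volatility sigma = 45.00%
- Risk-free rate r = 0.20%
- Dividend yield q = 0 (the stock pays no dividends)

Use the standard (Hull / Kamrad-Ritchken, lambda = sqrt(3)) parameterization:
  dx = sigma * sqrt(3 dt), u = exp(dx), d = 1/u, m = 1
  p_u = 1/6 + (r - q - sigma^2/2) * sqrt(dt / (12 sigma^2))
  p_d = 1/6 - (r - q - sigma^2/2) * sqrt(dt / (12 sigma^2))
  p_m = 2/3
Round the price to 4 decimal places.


dt = T/N = 0.166667; dx = sigma*sqrt(3*dt) = 0.318198
u = exp(dx) = 1.374648; d = 1/u = 0.727459
p_u = 0.140674, p_m = 0.666667, p_d = 0.192659
Discount per step: exp(-r*dt) = 0.999667
Stock lattice S(k, j) with j the centered position index:
  k=0: S(0,+0) = 0.8800
  k=1: S(1,-1) = 0.6402; S(1,+0) = 0.8800; S(1,+1) = 1.2097
  k=2: S(2,-2) = 0.4657; S(2,-1) = 0.6402; S(2,+0) = 0.8800; S(2,+1) = 1.2097; S(2,+2) = 1.6629
  k=3: S(3,-3) = 0.3388; S(3,-2) = 0.4657; S(3,-1) = 0.6402; S(3,+0) = 0.8800; S(3,+1) = 1.2097; S(3,+2) = 1.6629; S(3,+3) = 2.2859
Terminal payoffs V(N, j) = max(K - S_T, 0):
  V(3,-3) = 0.631228; V(3,-2) = 0.504307; V(3,-1) = 0.329836; V(3,+0) = 0.090000; V(3,+1) = 0.000000; V(3,+2) = 0.000000; V(3,+3) = 0.000000
Backward induction: V(k, j) = exp(-r*dt) * [p_u * V(k+1, j+1) + p_m * V(k+1, j) + p_d * V(k+1, j-1)]
  V(2,-2) = exp(-r*dt) * [p_u*0.329836 + p_m*0.504307 + p_d*0.631228] = 0.504048
  V(2,-1) = exp(-r*dt) * [p_u*0.090000 + p_m*0.329836 + p_d*0.504307] = 0.329601
  V(2,+0) = exp(-r*dt) * [p_u*0.000000 + p_m*0.090000 + p_d*0.329836] = 0.123505
  V(2,+1) = exp(-r*dt) * [p_u*0.000000 + p_m*0.000000 + p_d*0.090000] = 0.017334
  V(2,+2) = exp(-r*dt) * [p_u*0.000000 + p_m*0.000000 + p_d*0.000000] = 0.000000
  V(1,-1) = exp(-r*dt) * [p_u*0.123505 + p_m*0.329601 + p_d*0.504048] = 0.334106
  V(1,+0) = exp(-r*dt) * [p_u*0.017334 + p_m*0.123505 + p_d*0.329601] = 0.148226
  V(1,+1) = exp(-r*dt) * [p_u*0.000000 + p_m*0.017334 + p_d*0.123505] = 0.035338
  V(0,+0) = exp(-r*dt) * [p_u*0.035338 + p_m*0.148226 + p_d*0.334106] = 0.168101

Answer: Price = V(0,0) = 0.1681


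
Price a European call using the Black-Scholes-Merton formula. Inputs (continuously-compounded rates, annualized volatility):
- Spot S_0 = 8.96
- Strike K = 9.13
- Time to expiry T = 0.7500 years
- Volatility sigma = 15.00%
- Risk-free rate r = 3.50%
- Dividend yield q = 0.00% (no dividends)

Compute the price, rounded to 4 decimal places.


d1 = (ln(S/K) + (r - q + 0.5*sigma^2) * T) / (sigma * sqrt(T)) = 0.12233692
d2 = d1 - sigma * sqrt(T) = -0.00756689
exp(-rT) = 0.97409154; exp(-qT) = 1.00000000
C = S_0 * exp(-qT) * N(d1) - K * exp(-rT) * N(d2)
N(d1) = 0.54868390; N(d2) = 0.49698128
C = 8.9600 * 1.00000000 * 0.54868390 - 9.1300 * 0.97409154 * 0.49698128 = 0.4963

Answer: Price = 0.4963


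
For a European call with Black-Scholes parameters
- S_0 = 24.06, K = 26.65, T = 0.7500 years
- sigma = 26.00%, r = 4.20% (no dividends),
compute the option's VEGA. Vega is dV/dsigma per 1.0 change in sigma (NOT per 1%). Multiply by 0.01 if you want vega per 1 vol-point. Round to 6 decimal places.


Answer: Vega = 8.145409

Derivation:
d1 = -0.2015771392; d2 = -0.4267437441
phi(d1) = 0.3909188815; exp(-qT) = 1.0000000000; exp(-rT) = 0.9689909565
Vega = S * exp(-qT) * phi(d1) * sqrt(T) = 24.0600 * 1.0000000000 * 0.3909188815 * 0.8660254038 = 8.145409


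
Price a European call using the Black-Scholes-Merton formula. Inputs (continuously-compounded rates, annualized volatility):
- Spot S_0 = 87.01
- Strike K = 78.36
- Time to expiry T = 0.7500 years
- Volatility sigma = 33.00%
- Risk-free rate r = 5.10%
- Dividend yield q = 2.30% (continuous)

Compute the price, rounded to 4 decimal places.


Answer: Price = 15.0581

Derivation:
d1 = (ln(S/K) + (r - q + 0.5*sigma^2) * T) / (sigma * sqrt(T)) = 0.58276323
d2 = d1 - sigma * sqrt(T) = 0.29697485
exp(-rT) = 0.96247229; exp(-qT) = 0.98289793
C = S_0 * exp(-qT) * N(d1) - K * exp(-rT) * N(d2)
N(d1) = 0.71997365; N(d2) = 0.61675714
C = 87.0100 * 0.98289793 * 0.71997365 - 78.3600 * 0.96247229 * 0.61675714 = 15.0581


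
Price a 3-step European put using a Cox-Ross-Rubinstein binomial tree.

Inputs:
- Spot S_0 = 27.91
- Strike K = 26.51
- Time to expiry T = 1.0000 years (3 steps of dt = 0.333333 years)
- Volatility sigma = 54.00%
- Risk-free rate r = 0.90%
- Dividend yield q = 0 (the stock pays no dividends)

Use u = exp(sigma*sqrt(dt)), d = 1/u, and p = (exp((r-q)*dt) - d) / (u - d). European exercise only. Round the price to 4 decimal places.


dt = T/N = 0.333333
u = exp(sigma*sqrt(dt)) = 1.365839; d = 1/u = 0.732151
p = (exp((r-q)*dt) - d) / (u - d) = 0.427424
Discount per step: exp(-r*dt) = 0.997004
Stock lattice S(k, i) with i counting down-moves:
  k=0: S(0,0) = 27.9100
  k=1: S(1,0) = 38.1206; S(1,1) = 20.4343
  k=2: S(2,0) = 52.0666; S(2,1) = 27.9100; S(2,2) = 14.9610
  k=3: S(3,0) = 71.1146; S(3,1) = 38.1206; S(3,2) = 20.4343; S(3,3) = 10.9537
Terminal payoffs V(N, i) = max(K - S_T, 0):
  V(3,0) = 0.000000; V(3,1) = 0.000000; V(3,2) = 6.075679; V(3,3) = 15.556297
Backward induction: V(k, i) = exp(-r*dt) * [p * V(k+1, i) + (1-p) * V(k+1, i+1)].
  V(2,0) = exp(-r*dt) * [p*0.000000 + (1-p)*0.000000] = 0.000000
  V(2,1) = exp(-r*dt) * [p*0.000000 + (1-p)*6.075679] = 3.468366
  V(2,2) = exp(-r*dt) * [p*6.075679 + (1-p)*15.556297] = 11.469590
  V(1,0) = exp(-r*dt) * [p*0.000000 + (1-p)*3.468366] = 1.979953
  V(1,1) = exp(-r*dt) * [p*3.468366 + (1-p)*11.469590] = 8.025560
  V(0,0) = exp(-r*dt) * [p*1.979953 + (1-p)*8.025560] = 5.425221

Answer: Price = V(0,0) = 5.4252


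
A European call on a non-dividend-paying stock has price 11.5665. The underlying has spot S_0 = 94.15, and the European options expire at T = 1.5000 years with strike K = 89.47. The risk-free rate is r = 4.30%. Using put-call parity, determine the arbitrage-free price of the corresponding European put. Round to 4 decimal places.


Put-call parity: C - P = S_0 * exp(-qT) - K * exp(-rT).
S_0 * exp(-qT) = 94.1500 * 1.00000000 = 94.15000000
K * exp(-rT) = 89.4700 * 0.93753611 = 83.88135614
P = C - S*exp(-qT) + K*exp(-rT)
P = 11.5665 - 94.15000000 + 83.88135614 = 1.2979

Answer: Put price = 1.2979


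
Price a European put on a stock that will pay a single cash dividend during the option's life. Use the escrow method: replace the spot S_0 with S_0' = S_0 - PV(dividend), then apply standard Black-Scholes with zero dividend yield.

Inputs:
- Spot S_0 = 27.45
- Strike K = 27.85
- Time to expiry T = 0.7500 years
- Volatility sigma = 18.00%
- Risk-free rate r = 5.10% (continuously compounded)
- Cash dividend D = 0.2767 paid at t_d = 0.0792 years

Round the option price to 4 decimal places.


Answer: Price = 1.4984

Derivation:
PV(D) = D * exp(-r * t_d) = 0.2767 * 0.99596895 = 0.27558461
S_0' = S_0 - PV(D) = 27.4500 - 0.27558461 = 27.17441539
d1 = (ln(S_0'/K) + (r + sigma^2/2)*T) / (sigma*sqrt(T)) = 0.16578263
d2 = d1 - sigma*sqrt(T) = 0.00989805
exp(-rT) = 0.96247229
N(-d1) = 0.43416401; N(-d2) = 0.49605131
P = K * exp(-rT) * N(-d2) - S_0' * N(-d1) = 27.8500 * 0.96247229 * 0.49605131 - 27.17441539 * 0.43416401 = 1.4984


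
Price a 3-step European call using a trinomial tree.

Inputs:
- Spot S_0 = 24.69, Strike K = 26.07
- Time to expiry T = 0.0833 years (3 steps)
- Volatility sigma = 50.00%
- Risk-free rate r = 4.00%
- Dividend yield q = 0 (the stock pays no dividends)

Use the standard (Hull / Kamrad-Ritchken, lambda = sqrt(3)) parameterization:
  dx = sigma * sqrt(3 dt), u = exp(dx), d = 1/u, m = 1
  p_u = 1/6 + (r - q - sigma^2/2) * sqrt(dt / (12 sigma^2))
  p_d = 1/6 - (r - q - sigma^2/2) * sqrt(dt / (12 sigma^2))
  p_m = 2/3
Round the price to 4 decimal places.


Answer: Price = V(0,0) = 0.9410

Derivation:
dt = T/N = 0.027767; dx = sigma*sqrt(3*dt) = 0.144309
u = exp(dx) = 1.155241; d = 1/u = 0.865620
p_u = 0.158489, p_m = 0.666667, p_d = 0.174844
Discount per step: exp(-r*dt) = 0.998890
Stock lattice S(k, j) with j the centered position index:
  k=0: S(0,+0) = 24.6900
  k=1: S(1,-1) = 21.3722; S(1,+0) = 24.6900; S(1,+1) = 28.5229
  k=2: S(2,-2) = 18.5002; S(2,-1) = 21.3722; S(2,+0) = 24.6900; S(2,+1) = 28.5229; S(2,+2) = 32.9508
  k=3: S(3,-3) = 16.0141; S(3,-2) = 18.5002; S(3,-1) = 21.3722; S(3,+0) = 24.6900; S(3,+1) = 28.5229; S(3,+2) = 32.9508; S(3,+3) = 38.0661
Terminal payoffs V(N, j) = max(S_T - K, 0):
  V(3,-3) = 0.000000; V(3,-2) = 0.000000; V(3,-1) = 0.000000; V(3,+0) = 0.000000; V(3,+1) = 2.452892; V(3,+2) = 6.880805; V(3,+3) = 11.996110
Backward induction: V(k, j) = exp(-r*dt) * [p_u * V(k+1, j+1) + p_m * V(k+1, j) + p_d * V(k+1, j-1)]
  V(2,-2) = exp(-r*dt) * [p_u*0.000000 + p_m*0.000000 + p_d*0.000000] = 0.000000
  V(2,-1) = exp(-r*dt) * [p_u*0.000000 + p_m*0.000000 + p_d*0.000000] = 0.000000
  V(2,+0) = exp(-r*dt) * [p_u*2.452892 + p_m*0.000000 + p_d*0.000000] = 0.388325
  V(2,+1) = exp(-r*dt) * [p_u*6.880805 + p_m*2.452892 + p_d*0.000000] = 2.722769
  V(2,+2) = exp(-r*dt) * [p_u*11.996110 + p_m*6.880805 + p_d*2.452892] = 6.909652
  V(1,-1) = exp(-r*dt) * [p_u*0.388325 + p_m*0.000000 + p_d*0.000000] = 0.061477
  V(1,+0) = exp(-r*dt) * [p_u*2.722769 + p_m*0.388325 + p_d*0.000000] = 0.689647
  V(1,+1) = exp(-r*dt) * [p_u*6.909652 + p_m*2.722769 + p_d*0.388325] = 2.974875
  V(0,+0) = exp(-r*dt) * [p_u*2.974875 + p_m*0.689647 + p_d*0.061477] = 0.940953


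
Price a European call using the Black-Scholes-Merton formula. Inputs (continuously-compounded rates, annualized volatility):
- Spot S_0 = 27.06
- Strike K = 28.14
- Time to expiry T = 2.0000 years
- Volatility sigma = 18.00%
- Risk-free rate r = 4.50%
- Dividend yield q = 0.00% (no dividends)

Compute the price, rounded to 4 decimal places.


Answer: Price = 3.3966

Derivation:
d1 = (ln(S/K) + (r - q + 0.5*sigma^2) * T) / (sigma * sqrt(T)) = 0.32709413
d2 = d1 - sigma * sqrt(T) = 0.07253569
exp(-rT) = 0.91393119; exp(-qT) = 1.00000000
C = S_0 * exp(-qT) * N(d1) - K * exp(-rT) * N(d2)
N(d1) = 0.62820165; N(d2) = 0.52891220
C = 27.0600 * 1.00000000 * 0.62820165 - 28.1400 * 0.91393119 * 0.52891220 = 3.3966


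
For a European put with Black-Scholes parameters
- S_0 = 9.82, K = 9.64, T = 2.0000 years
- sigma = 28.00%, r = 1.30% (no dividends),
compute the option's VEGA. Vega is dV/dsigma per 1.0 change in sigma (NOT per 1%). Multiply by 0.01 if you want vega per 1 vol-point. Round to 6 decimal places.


d1 = 0.3103694040; d2 = -0.0856103934
phi(d1) = 0.3801827896; exp(-qT) = 1.0000000000; exp(-rT) = 0.9743350896
Vega = S * exp(-qT) * phi(d1) * sqrt(T) = 9.8200 * 1.0000000000 * 0.3801827896 * 1.4142135624 = 5.279818

Answer: Vega = 5.279818


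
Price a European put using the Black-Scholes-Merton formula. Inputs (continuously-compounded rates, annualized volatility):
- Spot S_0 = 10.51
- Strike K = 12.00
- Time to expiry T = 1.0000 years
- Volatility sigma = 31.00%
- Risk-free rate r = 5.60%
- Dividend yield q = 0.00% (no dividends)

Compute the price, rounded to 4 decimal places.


Answer: Price = 1.8049

Derivation:
d1 = (ln(S/K) + (r - q + 0.5*sigma^2) * T) / (sigma * sqrt(T)) = -0.09203053
d2 = d1 - sigma * sqrt(T) = -0.40203053
exp(-rT) = 0.94553914; exp(-qT) = 1.00000000
P = K * exp(-rT) * N(-d2) - S_0 * exp(-qT) * N(-d1)
N(-d1) = 0.53666311; N(-d2) = 0.65616922
P = 12.0000 * 0.94553914 * 0.65616922 - 10.5100 * 1.00000000 * 0.53666311 = 1.8049


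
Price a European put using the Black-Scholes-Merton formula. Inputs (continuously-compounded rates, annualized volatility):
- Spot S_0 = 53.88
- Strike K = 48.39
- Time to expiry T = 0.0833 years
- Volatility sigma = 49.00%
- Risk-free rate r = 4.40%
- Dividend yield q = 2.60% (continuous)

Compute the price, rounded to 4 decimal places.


Answer: Price = 0.9101

Derivation:
d1 = (ln(S/K) + (r - q + 0.5*sigma^2) * T) / (sigma * sqrt(T)) = 0.84120784
d2 = d1 - sigma * sqrt(T) = 0.69978532
exp(-rT) = 0.99634151; exp(-qT) = 0.99783654
P = K * exp(-rT) * N(-d2) - S_0 * exp(-qT) * N(-d1)
N(-d1) = 0.20011575; N(-d2) = 0.24203069
P = 48.3900 * 0.99634151 * 0.24203069 - 53.8800 * 0.99783654 * 0.20011575 = 0.9101


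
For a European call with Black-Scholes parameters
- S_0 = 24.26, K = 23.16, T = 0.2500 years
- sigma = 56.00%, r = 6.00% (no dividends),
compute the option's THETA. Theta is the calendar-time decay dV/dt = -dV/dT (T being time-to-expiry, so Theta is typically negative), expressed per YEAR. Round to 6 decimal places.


Answer: Theta = -5.808804

Derivation:
d1 = 0.3592937529; d2 = 0.0792937529
phi(d1) = 0.3740055906; exp(-qT) = 1.0000000000; exp(-rT) = 0.9851119396
Theta = -S*exp(-qT)*phi(d1)*sigma/(2*sqrt(T)) - r*K*exp(-rT)*N(d2) + q*S*exp(-qT)*N(d1)
N(d1) = 0.6403123264; N(d2) = 0.5316005124; sqrt(T) = 0.5000000000
Term 1 = -24.2600 * 1.0000000000 * 0.3740055906 * 0.5600 / (2 * 0.5000000000) = -5.0810903517
Term 2 = -0.0600 * 23.1600 * 0.9851119396 * 0.5316005124 = -0.7277140821
Term 3 = 0 (no dividend yield, q = 0)
Theta = -5.0810903517 + (-0.7277140821) + (0.0000000000) = -5.808804


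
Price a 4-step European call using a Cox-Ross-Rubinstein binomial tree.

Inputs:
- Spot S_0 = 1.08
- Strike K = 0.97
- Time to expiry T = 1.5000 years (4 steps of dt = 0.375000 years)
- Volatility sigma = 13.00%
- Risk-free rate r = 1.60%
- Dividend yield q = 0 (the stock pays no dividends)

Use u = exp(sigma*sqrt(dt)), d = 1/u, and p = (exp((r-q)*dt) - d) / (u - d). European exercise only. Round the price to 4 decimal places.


Answer: Price = V(0,0) = 0.1538

Derivation:
dt = T/N = 0.375000
u = exp(sigma*sqrt(dt)) = 1.082863; d = 1/u = 0.923478
p = (exp((r-q)*dt) - d) / (u - d) = 0.517866
Discount per step: exp(-r*dt) = 0.994018
Stock lattice S(k, i) with i counting down-moves:
  k=0: S(0,0) = 1.0800
  k=1: S(1,0) = 1.1695; S(1,1) = 0.9974
  k=2: S(2,0) = 1.2664; S(2,1) = 1.0800; S(2,2) = 0.9210
  k=3: S(3,0) = 1.3713; S(3,1) = 1.1695; S(3,2) = 0.9974; S(3,3) = 0.8506
  k=4: S(4,0) = 1.4850; S(4,1) = 1.2664; S(4,2) = 1.0800; S(4,3) = 0.9210; S(4,4) = 0.7855
Terminal payoffs V(N, i) = max(S_T - K, 0):
  V(4,0) = 0.514970; V(4,1) = 0.296400; V(4,2) = 0.110000; V(4,3) = 0.000000; V(4,4) = 0.000000
Backward induction: V(k, i) = exp(-r*dt) * [p * V(k+1, i) + (1-p) * V(k+1, i+1)].
  V(3,0) = exp(-r*dt) * [p*0.514970 + (1-p)*0.296400] = 0.407140
  V(3,1) = exp(-r*dt) * [p*0.296400 + (1-p)*0.110000] = 0.205295
  V(3,2) = exp(-r*dt) * [p*0.110000 + (1-p)*0.000000] = 0.056625
  V(3,3) = exp(-r*dt) * [p*0.000000 + (1-p)*0.000000] = 0.000000
  V(2,0) = exp(-r*dt) * [p*0.407140 + (1-p)*0.205295] = 0.307970
  V(2,1) = exp(-r*dt) * [p*0.205295 + (1-p)*0.056625] = 0.132816
  V(2,2) = exp(-r*dt) * [p*0.056625 + (1-p)*0.000000] = 0.029149
  V(1,0) = exp(-r*dt) * [p*0.307970 + (1-p)*0.132816] = 0.222185
  V(1,1) = exp(-r*dt) * [p*0.132816 + (1-p)*0.029149] = 0.082339
  V(0,0) = exp(-r*dt) * [p*0.222185 + (1-p)*0.082339] = 0.153835


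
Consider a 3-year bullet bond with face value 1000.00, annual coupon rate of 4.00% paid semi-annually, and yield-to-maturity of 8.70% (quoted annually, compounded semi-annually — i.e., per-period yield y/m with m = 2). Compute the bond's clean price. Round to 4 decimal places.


Answer: Price = 878.2011

Derivation:
Coupon per period c = face * coupon_rate / m = 20.000000
Periods per year m = 2; per-period yield y/m = 0.043500
Number of cashflows N = 6
Cashflows (t years, CF_t, discount factor 1/(1+y/m)^(m*t), PV):
  t = 0.5000: CF_t = 20.000000, DF = 0.958313, PV = 19.166267
  t = 1.0000: CF_t = 20.000000, DF = 0.918365, PV = 18.367290
  t = 1.5000: CF_t = 20.000000, DF = 0.880081, PV = 17.601620
  t = 2.0000: CF_t = 20.000000, DF = 0.843393, PV = 16.867868
  t = 2.5000: CF_t = 20.000000, DF = 0.808235, PV = 16.164703
  t = 3.0000: CF_t = 1020.000000, DF = 0.774543, PV = 790.033398
Price P = sum_t PV_t = 878.201146


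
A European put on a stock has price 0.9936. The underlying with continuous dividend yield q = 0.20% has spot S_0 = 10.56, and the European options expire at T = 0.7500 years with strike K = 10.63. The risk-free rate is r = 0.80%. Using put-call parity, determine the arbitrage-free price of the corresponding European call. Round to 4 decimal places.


Answer: Call price = 0.9714

Derivation:
Put-call parity: C - P = S_0 * exp(-qT) - K * exp(-rT).
S_0 * exp(-qT) = 10.5600 * 0.99850112 = 10.54417187
K * exp(-rT) = 10.6300 * 0.99401796 = 10.56641096
C = P + S*exp(-qT) - K*exp(-rT)
C = 0.9936 + 10.54417187 - 10.56641096 = 0.9714


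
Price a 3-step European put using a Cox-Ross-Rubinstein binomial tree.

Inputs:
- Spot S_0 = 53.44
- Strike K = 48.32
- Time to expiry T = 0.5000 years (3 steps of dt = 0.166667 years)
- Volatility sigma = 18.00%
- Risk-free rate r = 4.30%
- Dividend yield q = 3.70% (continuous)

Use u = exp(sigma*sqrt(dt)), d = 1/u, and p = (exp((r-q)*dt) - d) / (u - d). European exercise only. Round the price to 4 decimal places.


dt = T/N = 0.166667
u = exp(sigma*sqrt(dt)) = 1.076252; d = 1/u = 0.929150
p = (exp((r-q)*dt) - d) / (u - d) = 0.488439
Discount per step: exp(-r*dt) = 0.992859
Stock lattice S(k, i) with i counting down-moves:
  k=0: S(0,0) = 53.4400
  k=1: S(1,0) = 57.5149; S(1,1) = 49.6538
  k=2: S(2,0) = 61.9005; S(2,1) = 53.4400; S(2,2) = 46.1358
  k=3: S(3,0) = 66.6206; S(3,1) = 57.5149; S(3,2) = 49.6538; S(3,3) = 42.8671
Terminal payoffs V(N, i) = max(K - S_T, 0):
  V(3,0) = 0.000000; V(3,1) = 0.000000; V(3,2) = 0.000000; V(3,3) = 5.452865
Backward induction: V(k, i) = exp(-r*dt) * [p * V(k+1, i) + (1-p) * V(k+1, i+1)].
  V(2,0) = exp(-r*dt) * [p*0.000000 + (1-p)*0.000000] = 0.000000
  V(2,1) = exp(-r*dt) * [p*0.000000 + (1-p)*0.000000] = 0.000000
  V(2,2) = exp(-r*dt) * [p*0.000000 + (1-p)*5.452865] = 2.769556
  V(1,0) = exp(-r*dt) * [p*0.000000 + (1-p)*0.000000] = 0.000000
  V(1,1) = exp(-r*dt) * [p*0.000000 + (1-p)*2.769556] = 1.406681
  V(0,0) = exp(-r*dt) * [p*0.000000 + (1-p)*1.406681] = 0.714465

Answer: Price = V(0,0) = 0.7145


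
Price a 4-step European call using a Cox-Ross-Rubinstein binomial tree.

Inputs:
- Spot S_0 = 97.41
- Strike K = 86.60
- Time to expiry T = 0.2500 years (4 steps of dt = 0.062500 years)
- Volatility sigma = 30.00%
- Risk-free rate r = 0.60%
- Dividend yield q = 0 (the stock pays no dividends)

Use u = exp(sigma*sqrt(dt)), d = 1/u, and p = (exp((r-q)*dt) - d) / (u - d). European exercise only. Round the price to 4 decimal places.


dt = T/N = 0.062500
u = exp(sigma*sqrt(dt)) = 1.077884; d = 1/u = 0.927743
p = (exp((r-q)*dt) - d) / (u - d) = 0.483757
Discount per step: exp(-r*dt) = 0.999625
Stock lattice S(k, i) with i counting down-moves:
  k=0: S(0,0) = 97.4100
  k=1: S(1,0) = 104.9967; S(1,1) = 90.3715
  k=2: S(2,0) = 113.1743; S(2,1) = 97.4100; S(2,2) = 83.8416
  k=3: S(3,0) = 121.9888; S(3,1) = 104.9967; S(3,2) = 90.3715; S(3,3) = 77.7835
  k=4: S(4,0) = 131.4897; S(4,1) = 113.1743; S(4,2) = 97.4100; S(4,3) = 83.8416; S(4,4) = 72.1631
Terminal payoffs V(N, i) = max(S_T - K, 0):
  V(4,0) = 44.889746; V(4,1) = 26.574274; V(4,2) = 10.810000; V(4,3) = 0.000000; V(4,4) = 0.000000
Backward induction: V(k, i) = exp(-r*dt) * [p * V(k+1, i) + (1-p) * V(k+1, i+1)].
  V(3,0) = exp(-r*dt) * [p*44.889746 + (1-p)*26.574274] = 35.421225
  V(3,1) = exp(-r*dt) * [p*26.574274 + (1-p)*10.810000] = 18.429164
  V(3,2) = exp(-r*dt) * [p*10.810000 + (1-p)*0.000000] = 5.227452
  V(3,3) = exp(-r*dt) * [p*0.000000 + (1-p)*0.000000] = 0.000000
  V(2,0) = exp(-r*dt) * [p*35.421225 + (1-p)*18.429164] = 26.639199
  V(2,1) = exp(-r*dt) * [p*18.429164 + (1-p)*5.227452] = 11.609517
  V(2,2) = exp(-r*dt) * [p*5.227452 + (1-p)*0.000000] = 2.527868
  V(1,0) = exp(-r*dt) * [p*26.639199 + (1-p)*11.609517] = 18.873151
  V(1,1) = exp(-r*dt) * [p*11.609517 + (1-p)*2.527868] = 6.918583
  V(0,0) = exp(-r*dt) * [p*18.873151 + (1-p)*6.918583] = 12.696926

Answer: Price = V(0,0) = 12.6969


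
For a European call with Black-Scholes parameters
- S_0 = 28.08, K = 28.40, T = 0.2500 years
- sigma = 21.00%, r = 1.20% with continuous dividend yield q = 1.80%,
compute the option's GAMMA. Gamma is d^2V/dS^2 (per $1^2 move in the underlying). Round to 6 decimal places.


d1 = -0.0697053906; d2 = -0.1747053906
phi(d1) = 0.3979742581; exp(-qT) = 0.9955101098; exp(-rT) = 0.9970044955
Gamma = exp(-qT) * phi(d1) / (S * sigma * sqrt(T)) = 0.9955101098 * 0.3979742581 / (28.0800 * 0.2100 * 0.5000000000) = 0.134374

Answer: Gamma = 0.134374


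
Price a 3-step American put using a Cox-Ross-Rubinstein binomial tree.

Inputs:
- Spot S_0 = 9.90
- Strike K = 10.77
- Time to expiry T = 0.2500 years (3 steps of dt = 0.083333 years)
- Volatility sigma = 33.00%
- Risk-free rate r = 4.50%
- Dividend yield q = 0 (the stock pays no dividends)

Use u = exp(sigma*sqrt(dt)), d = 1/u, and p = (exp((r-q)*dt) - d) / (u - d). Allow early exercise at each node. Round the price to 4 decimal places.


Answer: Price = V(0,0) = 1.1092

Derivation:
dt = T/N = 0.083333
u = exp(sigma*sqrt(dt)) = 1.099948; d = 1/u = 0.909134
p = (exp((r-q)*dt) - d) / (u - d) = 0.495892
Discount per step: exp(-r*dt) = 0.996257
Stock lattice S(k, i) with i counting down-moves:
  k=0: S(0,0) = 9.9000
  k=1: S(1,0) = 10.8895; S(1,1) = 9.0004
  k=2: S(2,0) = 11.9779; S(2,1) = 9.9000; S(2,2) = 8.1826
  k=3: S(3,0) = 13.1750; S(3,1) = 10.8895; S(3,2) = 9.0004; S(3,3) = 7.4391
Terminal payoffs V(N, i) = max(K - S_T, 0):
  V(3,0) = 0.000000; V(3,1) = 0.000000; V(3,2) = 1.769574; V(3,3) = 3.330926
Backward induction: V(k, i) = exp(-r*dt) * [p * V(k+1, i) + (1-p) * V(k+1, i+1)]; then take max(V_cont, immediate exercise) for American.
  V(2,0) = exp(-r*dt) * [p*0.000000 + (1-p)*0.000000] = 0.000000; exercise = 0.000000; V(2,0) = max -> 0.000000
  V(2,1) = exp(-r*dt) * [p*0.000000 + (1-p)*1.769574] = 0.888717; exercise = 0.870000; V(2,1) = max -> 0.888717
  V(2,2) = exp(-r*dt) * [p*1.769574 + (1-p)*3.330926] = 2.547095; exercise = 2.587406; V(2,2) = max -> 2.587406
  V(1,0) = exp(-r*dt) * [p*0.000000 + (1-p)*0.888717] = 0.446333; exercise = 0.000000; V(1,0) = max -> 0.446333
  V(1,1) = exp(-r*dt) * [p*0.888717 + (1-p)*2.587406] = 1.738509; exercise = 1.769574; V(1,1) = max -> 1.769574
  V(0,0) = exp(-r*dt) * [p*0.446333 + (1-p)*1.769574] = 1.109222; exercise = 0.870000; V(0,0) = max -> 1.109222


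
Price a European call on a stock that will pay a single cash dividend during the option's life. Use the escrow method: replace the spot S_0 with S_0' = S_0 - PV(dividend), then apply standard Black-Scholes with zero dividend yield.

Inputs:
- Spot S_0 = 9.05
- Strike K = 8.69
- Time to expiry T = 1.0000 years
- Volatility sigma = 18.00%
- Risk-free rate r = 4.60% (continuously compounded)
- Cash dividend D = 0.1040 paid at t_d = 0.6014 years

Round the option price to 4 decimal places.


Answer: Price = 0.9965

Derivation:
PV(D) = D * exp(-r * t_d) = 0.1040 * 0.97271476 = 0.10116233
S_0' = S_0 - PV(D) = 9.0500 - 0.10116233 = 8.94883767
d1 = (ln(S_0'/K) + (r + sigma^2/2)*T) / (sigma*sqrt(T)) = 0.50861508
d2 = d1 - sigma*sqrt(T) = 0.32861508
exp(-rT) = 0.95504196
N(d1) = 0.69448897; N(d2) = 0.62877668
C = S_0' * N(d1) - K * exp(-rT) * N(d2) = 8.94883767 * 0.69448897 - 8.6900 * 0.95504196 * 0.62877668 = 0.9965


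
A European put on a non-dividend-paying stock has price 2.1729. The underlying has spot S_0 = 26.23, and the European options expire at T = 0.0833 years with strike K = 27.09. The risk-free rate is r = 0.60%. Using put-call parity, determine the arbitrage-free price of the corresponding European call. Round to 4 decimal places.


Put-call parity: C - P = S_0 * exp(-qT) - K * exp(-rT).
S_0 * exp(-qT) = 26.2300 * 1.00000000 = 26.23000000
K * exp(-rT) = 27.0900 * 0.99950032 = 27.07646380
C = P + S*exp(-qT) - K*exp(-rT)
C = 2.1729 + 26.23000000 - 27.07646380 = 1.3264

Answer: Call price = 1.3264


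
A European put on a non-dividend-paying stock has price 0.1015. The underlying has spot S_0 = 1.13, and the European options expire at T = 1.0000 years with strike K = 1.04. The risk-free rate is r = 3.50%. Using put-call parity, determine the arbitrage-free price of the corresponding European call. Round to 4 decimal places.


Answer: Call price = 0.2273

Derivation:
Put-call parity: C - P = S_0 * exp(-qT) - K * exp(-rT).
S_0 * exp(-qT) = 1.1300 * 1.00000000 = 1.13000000
K * exp(-rT) = 1.0400 * 0.96560542 = 1.00422963
C = P + S*exp(-qT) - K*exp(-rT)
C = 0.1015 + 1.13000000 - 1.00422963 = 0.2273


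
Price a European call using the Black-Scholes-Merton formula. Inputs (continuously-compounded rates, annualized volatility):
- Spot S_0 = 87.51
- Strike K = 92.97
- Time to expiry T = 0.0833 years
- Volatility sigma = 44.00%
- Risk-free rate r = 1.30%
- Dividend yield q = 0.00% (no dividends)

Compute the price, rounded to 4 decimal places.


Answer: Price = 2.3769

Derivation:
d1 = (ln(S/K) + (r - q + 0.5*sigma^2) * T) / (sigma * sqrt(T)) = -0.40457342
d2 = d1 - sigma * sqrt(T) = -0.53156508
exp(-rT) = 0.99891769; exp(-qT) = 1.00000000
C = S_0 * exp(-qT) * N(d1) - K * exp(-rT) * N(d2)
N(d1) = 0.34289555; N(d2) = 0.29751363
C = 87.5100 * 1.00000000 * 0.34289555 - 92.9700 * 0.99891769 * 0.29751363 = 2.3769


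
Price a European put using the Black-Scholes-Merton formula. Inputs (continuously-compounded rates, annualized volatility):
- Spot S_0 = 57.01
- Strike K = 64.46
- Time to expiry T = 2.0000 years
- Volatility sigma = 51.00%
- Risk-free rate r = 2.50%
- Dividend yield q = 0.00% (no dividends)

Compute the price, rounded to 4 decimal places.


Answer: Price = 18.8958

Derivation:
d1 = (ln(S/K) + (r - q + 0.5*sigma^2) * T) / (sigma * sqrt(T)) = 0.25966322
d2 = d1 - sigma * sqrt(T) = -0.46158570
exp(-rT) = 0.95122942; exp(-qT) = 1.00000000
P = K * exp(-rT) * N(-d2) - S_0 * exp(-qT) * N(-d1)
N(-d1) = 0.39756178; N(-d2) = 0.67781077
P = 64.4600 * 0.95122942 * 0.67781077 - 57.0100 * 1.00000000 * 0.39756178 = 18.8958


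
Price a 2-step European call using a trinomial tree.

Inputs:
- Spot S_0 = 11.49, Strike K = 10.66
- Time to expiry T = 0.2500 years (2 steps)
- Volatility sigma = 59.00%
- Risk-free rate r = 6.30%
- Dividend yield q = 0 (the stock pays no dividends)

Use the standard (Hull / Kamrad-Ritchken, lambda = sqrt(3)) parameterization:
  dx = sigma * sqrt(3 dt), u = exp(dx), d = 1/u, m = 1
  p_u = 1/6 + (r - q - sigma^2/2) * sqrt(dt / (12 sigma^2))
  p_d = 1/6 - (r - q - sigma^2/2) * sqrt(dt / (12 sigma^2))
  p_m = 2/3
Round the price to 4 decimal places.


dt = T/N = 0.125000; dx = sigma*sqrt(3*dt) = 0.361300
u = exp(dx) = 1.435194; d = 1/u = 0.696770
p_u = 0.147457, p_m = 0.666667, p_d = 0.185877
Discount per step: exp(-r*dt) = 0.992156
Stock lattice S(k, j) with j the centered position index:
  k=0: S(0,+0) = 11.4900
  k=1: S(1,-1) = 8.0059; S(1,+0) = 11.4900; S(1,+1) = 16.4904
  k=2: S(2,-2) = 5.5783; S(2,-1) = 8.0059; S(2,+0) = 11.4900; S(2,+1) = 16.4904; S(2,+2) = 23.6669
Terminal payoffs V(N, j) = max(S_T - K, 0):
  V(2,-2) = 0.000000; V(2,-1) = 0.000000; V(2,+0) = 0.830000; V(2,+1) = 5.830374; V(2,+2) = 13.006879
Backward induction: V(k, j) = exp(-r*dt) * [p_u * V(k+1, j+1) + p_m * V(k+1, j) + p_d * V(k+1, j-1)]
  V(1,-1) = exp(-r*dt) * [p_u*0.830000 + p_m*0.000000 + p_d*0.000000] = 0.121429
  V(1,+0) = exp(-r*dt) * [p_u*5.830374 + p_m*0.830000 + p_d*0.000000] = 1.401976
  V(1,+1) = exp(-r*dt) * [p_u*13.006879 + p_m*5.830374 + p_d*0.830000] = 5.912399
  V(0,+0) = exp(-r*dt) * [p_u*5.912399 + p_m*1.401976 + p_d*0.121429] = 1.814696

Answer: Price = V(0,0) = 1.8147


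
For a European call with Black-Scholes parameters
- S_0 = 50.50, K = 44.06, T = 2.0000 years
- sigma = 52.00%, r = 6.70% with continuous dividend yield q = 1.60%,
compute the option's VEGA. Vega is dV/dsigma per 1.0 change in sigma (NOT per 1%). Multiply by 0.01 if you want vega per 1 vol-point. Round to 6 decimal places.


d1 = 0.6919053383; d2 = -0.0434857141
phi(d1) = 0.3140179806; exp(-qT) = 0.9685065821; exp(-rT) = 0.8745900646
Vega = S * exp(-qT) * phi(d1) * sqrt(T) = 50.5000 * 0.9685065821 * 0.3140179806 * 1.4142135624 = 21.720182

Answer: Vega = 21.720182


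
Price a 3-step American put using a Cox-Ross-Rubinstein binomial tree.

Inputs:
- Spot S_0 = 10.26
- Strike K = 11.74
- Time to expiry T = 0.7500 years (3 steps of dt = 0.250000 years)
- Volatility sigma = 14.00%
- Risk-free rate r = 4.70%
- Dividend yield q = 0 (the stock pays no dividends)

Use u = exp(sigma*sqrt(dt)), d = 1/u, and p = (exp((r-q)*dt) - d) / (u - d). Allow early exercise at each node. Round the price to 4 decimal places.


dt = T/N = 0.250000
u = exp(sigma*sqrt(dt)) = 1.072508; d = 1/u = 0.932394
p = (exp((r-q)*dt) - d) / (u - d) = 0.566862
Discount per step: exp(-r*dt) = 0.988319
Stock lattice S(k, i) with i counting down-moves:
  k=0: S(0,0) = 10.2600
  k=1: S(1,0) = 11.0039; S(1,1) = 9.5664
  k=2: S(2,0) = 11.8018; S(2,1) = 10.2600; S(2,2) = 8.9196
  k=3: S(3,0) = 12.6575; S(3,1) = 11.0039; S(3,2) = 9.5664; S(3,3) = 8.3166
Terminal payoffs V(N, i) = max(K - S_T, 0):
  V(3,0) = 0.000000; V(3,1) = 0.736066; V(3,2) = 2.173639; V(3,3) = 3.423406
Backward induction: V(k, i) = exp(-r*dt) * [p * V(k+1, i) + (1-p) * V(k+1, i+1)]; then take max(V_cont, immediate exercise) for American.
  V(2,0) = exp(-r*dt) * [p*0.000000 + (1-p)*0.736066] = 0.315094; exercise = 0.000000; V(2,0) = max -> 0.315094
  V(2,1) = exp(-r*dt) * [p*0.736066 + (1-p)*2.173639] = 1.342862; exercise = 1.480000; V(2,1) = max -> 1.480000
  V(2,2) = exp(-r*dt) * [p*2.173639 + (1-p)*3.423406] = 2.683247; exercise = 2.820385; V(2,2) = max -> 2.820385
  V(1,0) = exp(-r*dt) * [p*0.315094 + (1-p)*1.480000] = 0.810085; exercise = 0.736066; V(1,0) = max -> 0.810085
  V(1,1) = exp(-r*dt) * [p*1.480000 + (1-p)*2.820385] = 2.036502; exercise = 2.173639; V(1,1) = max -> 2.173639
  V(0,0) = exp(-r*dt) * [p*0.810085 + (1-p)*2.173639] = 1.384330; exercise = 1.480000; V(0,0) = max -> 1.480000

Answer: Price = V(0,0) = 1.4800


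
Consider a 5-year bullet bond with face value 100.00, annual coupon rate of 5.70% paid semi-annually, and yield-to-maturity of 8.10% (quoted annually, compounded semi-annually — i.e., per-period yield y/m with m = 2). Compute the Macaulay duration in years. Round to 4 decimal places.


Answer: Macaulay duration = 4.3837 years

Derivation:
Coupon per period c = face * coupon_rate / m = 2.850000
Periods per year m = 2; per-period yield y/m = 0.040500
Number of cashflows N = 10
Cashflows (t years, CF_t, discount factor 1/(1+y/m)^(m*t), PV):
  t = 0.5000: CF_t = 2.850000, DF = 0.961076, PV = 2.739068
  t = 1.0000: CF_t = 2.850000, DF = 0.923668, PV = 2.632453
  t = 1.5000: CF_t = 2.850000, DF = 0.887715, PV = 2.529989
  t = 2.0000: CF_t = 2.850000, DF = 0.853162, PV = 2.431513
  t = 2.5000: CF_t = 2.850000, DF = 0.819954, PV = 2.336869
  t = 3.0000: CF_t = 2.850000, DF = 0.788039, PV = 2.245910
  t = 3.5000: CF_t = 2.850000, DF = 0.757365, PV = 2.158491
  t = 4.0000: CF_t = 2.850000, DF = 0.727886, PV = 2.074475
  t = 4.5000: CF_t = 2.850000, DF = 0.699554, PV = 1.993729
  t = 5.0000: CF_t = 102.850000, DF = 0.672325, PV = 69.148609
Price P = sum_t PV_t = 90.291106
Macaulay numerator sum_t t * PV_t:
  t * PV_t at t = 0.5000: 1.369534
  t * PV_t at t = 1.0000: 2.632453
  t * PV_t at t = 1.5000: 3.794983
  t * PV_t at t = 2.0000: 4.863025
  t * PV_t at t = 2.5000: 5.842173
  t * PV_t at t = 3.0000: 6.737730
  t * PV_t at t = 3.5000: 7.554719
  t * PV_t at t = 4.0000: 8.297900
  t * PV_t at t = 4.5000: 8.971780
  t * PV_t at t = 5.0000: 345.743047
Macaulay duration D = (sum_t t * PV_t) / P = 395.807345 / 90.291106 = 4.383680


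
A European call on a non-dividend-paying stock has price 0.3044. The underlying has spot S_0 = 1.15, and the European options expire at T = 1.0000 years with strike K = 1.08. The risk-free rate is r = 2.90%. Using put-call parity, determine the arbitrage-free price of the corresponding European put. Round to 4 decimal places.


Answer: Put price = 0.2035

Derivation:
Put-call parity: C - P = S_0 * exp(-qT) - K * exp(-rT).
S_0 * exp(-qT) = 1.1500 * 1.00000000 = 1.15000000
K * exp(-rT) = 1.0800 * 0.97141646 = 1.04912978
P = C - S*exp(-qT) + K*exp(-rT)
P = 0.3044 - 1.15000000 + 1.04912978 = 0.2035
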